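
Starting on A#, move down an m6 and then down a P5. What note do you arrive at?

F##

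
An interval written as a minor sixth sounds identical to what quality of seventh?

A minor sixth spans 8 semitones.
A seventh spanning 8 semitones is doubly diminished (the major seventh is 11).

doubly diminished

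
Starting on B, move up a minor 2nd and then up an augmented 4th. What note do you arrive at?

F#

A minor second up from B is C (letter C, 1 semitone up).
An augmented fourth up from C is F# (letter F, 6 semitones up).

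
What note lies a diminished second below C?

B#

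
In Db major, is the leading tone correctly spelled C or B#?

C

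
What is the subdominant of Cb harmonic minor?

Degree 4 takes the letter 3 steps above C, which is F.
In harmonic minor, degree 4 sits 5 semitones above the tonic. Cb + 5 semitones is pitch class 4, spelled on F as Fb.

Fb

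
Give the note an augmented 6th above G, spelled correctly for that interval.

E#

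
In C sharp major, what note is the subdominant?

Degree 4 takes the letter 3 steps above C, which is F.
In major, degree 4 sits 5 semitones above the tonic. C# + 5 semitones is pitch class 6, spelled on F as F#.

F#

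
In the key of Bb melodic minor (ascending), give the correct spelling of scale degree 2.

C

The Bb melodic minor (ascending) scale runs Bb C Db Eb F G A.
Degree 2 is C.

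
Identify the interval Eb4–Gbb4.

The letter names run E→G, a span of 2 letter steps, so the interval is some kind of third.
Eb to Gbb is 2 semitones. A major third is 4, so 2 makes it diminished.

diminished third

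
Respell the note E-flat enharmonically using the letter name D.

Plain D sits 1 semitone below Eb, so on the letter D the same pitch needs a sharp: D#.

D#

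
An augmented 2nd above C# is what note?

A second above C lands on the letter D.
An augmented second spans 3 semitones, so C# moves to pitch class 4. On the letter D that is D##.

D##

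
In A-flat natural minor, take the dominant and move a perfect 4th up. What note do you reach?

Ab

The dominant of Ab natural minor is Eb.
A perfect fourth (5 semitones) above Eb lands on the letter A, giving Ab.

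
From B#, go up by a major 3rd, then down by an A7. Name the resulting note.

E

A major third up from B# is D## (letter D, 4 semitones up).
An augmented seventh down from D## is E (letter E, 12 semitones down).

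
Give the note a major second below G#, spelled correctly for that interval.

F#

A second below G lands on the letter F.
A major second spans 2 semitones, so G# moves to pitch class 6. On the letter F that is F#.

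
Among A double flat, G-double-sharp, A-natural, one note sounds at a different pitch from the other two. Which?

In 12-tone equal temperament, enharmonic equivalents share a pitch class. Abb is pitch class 7; G## is pitch class 9; A is pitch class 9.
G## and A share pitch class 9, while Abb is pitch class 7.

Abb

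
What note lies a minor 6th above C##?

A#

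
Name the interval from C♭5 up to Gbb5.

diminished fifth

Counting letters C–D–E–F–G gives a fifth.
Cb→Gbb = 6 semitones, 1 narrower than the perfect fifth (7), so diminished.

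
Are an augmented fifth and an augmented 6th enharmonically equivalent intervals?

No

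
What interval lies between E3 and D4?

The letter names run E→D, a span of 6 letter steps, so the interval is some kind of seventh.
E to D is 10 semitones. A major seventh is 11, so 10 makes it minor.

minor seventh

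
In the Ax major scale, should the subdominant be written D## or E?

D##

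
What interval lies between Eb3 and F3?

The letter names run E→F, a span of 1 letter step, so the interval is some kind of second.
Eb to F is 2 semitones. A major second is 2, so 2 makes it major.

major second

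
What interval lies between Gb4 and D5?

augmented fifth

The letter names run G→D, a span of 4 letter steps, so the interval is some kind of fifth.
Gb to D is 8 semitones. A perfect fifth is 7, so 8 makes it augmented.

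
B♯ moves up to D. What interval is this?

diminished third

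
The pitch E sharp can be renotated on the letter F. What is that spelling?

F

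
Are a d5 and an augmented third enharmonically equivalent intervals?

No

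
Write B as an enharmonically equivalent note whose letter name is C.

B is pitch class 11. The letter C alone is pitch class 0.
To reach pitch class 11 from C requires an offset of -1 semitone, i.e. flat: Cb.

Cb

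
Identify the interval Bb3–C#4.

augmented second

The letter names run B→C, a span of 1 letter step, so the interval is some kind of second.
Bb to C# is 3 semitones. A major second is 2, so 3 makes it augmented.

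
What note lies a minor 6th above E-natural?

C

A sixth above E lands on the letter C.
A minor sixth spans 8 semitones, so E moves to pitch class 0. On the letter C that is C.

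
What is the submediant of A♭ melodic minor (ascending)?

Degree 6 takes the letter 5 steps above A, which is F.
In melodic minor (ascending), degree 6 sits 9 semitones above the tonic. Ab + 9 semitones is pitch class 5, spelled on F as F.

F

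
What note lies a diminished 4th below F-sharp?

C##

A fourth below F lands on the letter C.
A diminished fourth spans 4 semitones, so F# moves to pitch class 2. On the letter C that is C##.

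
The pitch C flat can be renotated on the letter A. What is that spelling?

A##

Cb is pitch class 11. The letter A alone is pitch class 9.
To reach pitch class 11 from A requires an offset of +2 semitones, i.e. double sharp: A##.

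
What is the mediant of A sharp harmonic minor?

C#

Degree 3 takes the letter 2 steps above A, which is C.
In harmonic minor, degree 3 sits 3 semitones above the tonic. A# + 3 semitones is pitch class 1, spelled on C as C#.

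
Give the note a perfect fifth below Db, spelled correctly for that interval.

A fifth below D lands on the letter G.
A perfect fifth spans 7 semitones, so Db moves to pitch class 6. On the letter G that is Gb.

Gb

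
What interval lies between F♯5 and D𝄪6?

The letter names run F→D, a span of 5 letter steps, so the interval is some kind of sixth.
F# to D## is 10 semitones. A major sixth is 9, so 10 makes it augmented.

augmented sixth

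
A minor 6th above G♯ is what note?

G up a major sixth is E, so the target letter is E.
From G#, a minor sixth is 8 semitones up: E.

E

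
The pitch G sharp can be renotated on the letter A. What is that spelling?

Ab

Plain A sits 1 semitone above G#, so on the letter A the same pitch needs a flat: Ab.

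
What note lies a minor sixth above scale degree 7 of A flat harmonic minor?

Scale degree 7 of Ab harmonic minor is G.
A minor sixth (8 semitones) above G lands on the letter E, giving Eb.

Eb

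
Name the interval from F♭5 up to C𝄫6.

The letter names run F→C, a span of 4 letter steps, so the interval is some kind of fifth.
Fb to Cbb is 6 semitones. A perfect fifth is 7, so 6 makes it diminished.

diminished fifth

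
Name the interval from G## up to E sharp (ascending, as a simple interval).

minor sixth

Counting letters G–A–B–C–D–E gives a sixth.
G##→E# = 8 semitones, 1 narrower than the major sixth (9), so minor.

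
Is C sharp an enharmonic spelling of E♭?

No

Two spellings are enharmonically equivalent only if they share a pitch class.
Here C# → 1, Eb → 3; 1 ≠ 3, so they are not.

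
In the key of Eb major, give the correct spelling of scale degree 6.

C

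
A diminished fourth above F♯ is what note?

F up a perfect fourth is Bb, so the target letter is B.
From F#, a diminished fourth is 4 semitones up: Bb.

Bb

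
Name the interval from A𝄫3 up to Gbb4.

Counting letters A–B–C–D–E–F–G gives a seventh.
Abb→Gbb = 10 semitones, 1 narrower than the major seventh (11), so minor.

minor seventh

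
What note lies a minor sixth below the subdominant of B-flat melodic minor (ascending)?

The subdominant of Bb melodic minor (ascending) is Eb.
A minor sixth (8 semitones) below Eb lands on the letter G, giving G.

G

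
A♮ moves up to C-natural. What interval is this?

minor third

Counting letters A–B–C gives a third.
A→C = 3 semitones, 1 narrower than the major third (4), so minor.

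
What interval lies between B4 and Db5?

diminished third

Counting letters B–C–D gives a third.
B→Db = 2 semitones, 2 narrower than the major third (4), so diminished.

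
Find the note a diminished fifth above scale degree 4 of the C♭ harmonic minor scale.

Scale degree 4 of Cb harmonic minor is Fb.
A diminished fifth (6 semitones) above Fb lands on the letter C, giving Cbb.

Cbb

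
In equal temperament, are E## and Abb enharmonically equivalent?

Two spellings are enharmonically equivalent only if they share a pitch class.
Here E## → 6, Abb → 7; 6 ≠ 7, so they are not.

No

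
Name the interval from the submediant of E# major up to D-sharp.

The submediant of E# major is C##.
C## up to D#: letters C→D make it a second; 1 semitone makes it minor.

minor second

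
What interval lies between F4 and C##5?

doubly augmented fifth

Counting letters F–G–A–B–C gives a fifth.
F→C## = 9 semitones, 2 wider than the perfect fifth (7), so doubly augmented.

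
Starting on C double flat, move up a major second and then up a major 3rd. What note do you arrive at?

Fb

A major second up from Cbb is Dbb (letter D, 2 semitones up).
A major third up from Dbb is Fb (letter F, 4 semitones up).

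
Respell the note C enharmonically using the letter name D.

Dbb

Plain D sits 2 semitones above C, so on the letter D the same pitch needs a double flat: Dbb.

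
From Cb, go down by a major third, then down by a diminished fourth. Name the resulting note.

A major third down from Cb is Abb (letter A, 4 semitones down).
A diminished fourth down from Abb is Eb (letter E, 4 semitones down).

Eb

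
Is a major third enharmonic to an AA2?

Yes

A major third spans 4 semitones; a doubly augmented second spans 4.
They are enharmonically equivalent.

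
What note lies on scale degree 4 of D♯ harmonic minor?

Degree 4 takes the letter 3 steps above D, which is G.
In harmonic minor, degree 4 sits 5 semitones above the tonic. D# + 5 semitones is pitch class 8, spelled on G as G#.

G#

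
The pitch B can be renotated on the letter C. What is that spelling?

Cb

Plain C sits 1 semitone above B, so on the letter C the same pitch needs a flat: Cb.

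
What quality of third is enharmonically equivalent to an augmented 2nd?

minor

An augmented second spans 3 semitones.
A third spanning 3 semitones is minor (the major third is 4).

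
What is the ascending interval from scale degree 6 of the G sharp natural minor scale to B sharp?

augmented fifth

Scale degree 6 of G# natural minor is E.
E up to B#: letters E→B make it a fifth; 8 semitones makes it augmented.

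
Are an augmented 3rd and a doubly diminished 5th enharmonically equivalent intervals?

Yes

An augmented third spans 5 semitones; a doubly diminished fifth spans 5.
They are enharmonically equivalent.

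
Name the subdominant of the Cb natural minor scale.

Fb

The Cb natural minor scale runs Cb Db Ebb Fb Gb Abb Bbb.
Degree 4 is Fb.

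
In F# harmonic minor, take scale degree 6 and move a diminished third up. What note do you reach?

Fb

Scale degree 6 of F# harmonic minor is D.
A diminished third (2 semitones) above D lands on the letter F, giving Fb.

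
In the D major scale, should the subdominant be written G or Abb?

G

Each scale degree takes a distinct letter name. Degree 4 of a scale on D must use the letter G.
G and Abb are enharmonically the same pitch, but only G uses the letter G, so it is the correct spelling here.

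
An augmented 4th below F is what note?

Cb

F down a perfect fourth is C, so the target letter is C.
From F, an augmented fourth is 6 semitones down: Cb.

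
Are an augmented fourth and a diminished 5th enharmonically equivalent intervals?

An augmented fourth spans 6 semitones; a diminished fifth spans 6.
They are enharmonically equivalent.

Yes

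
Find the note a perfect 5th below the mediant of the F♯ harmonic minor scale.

D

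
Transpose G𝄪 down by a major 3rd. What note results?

E#

G down a major third is Eb, so the target letter is E.
From G##, a major third is 4 semitones down: E#.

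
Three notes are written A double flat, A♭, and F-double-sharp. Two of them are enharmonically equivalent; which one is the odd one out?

In 12-tone equal temperament, enharmonic equivalents share a pitch class. Abb is pitch class 7; Ab is pitch class 8; F## is pitch class 7.
Abb and F## share pitch class 7, while Ab is pitch class 8.

Ab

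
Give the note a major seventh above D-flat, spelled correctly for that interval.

C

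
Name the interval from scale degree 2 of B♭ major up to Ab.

minor sixth

Scale degree 2 of Bb major is C.
C up to Ab: letters C→A make it a sixth; 8 semitones makes it minor.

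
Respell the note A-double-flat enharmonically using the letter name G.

Plain G sits at the same pitch as Abb, so on the letter G the same pitch needs a natural: G.

G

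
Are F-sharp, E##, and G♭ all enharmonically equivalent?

Yes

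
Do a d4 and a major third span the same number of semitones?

A diminished fourth spans 4 semitones; a major third spans 4.
They are enharmonically equivalent.

Yes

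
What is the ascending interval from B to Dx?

The letter names run B→D, a span of 2 letter steps, so the interval is some kind of third.
B to D## is 5 semitones. A major third is 4, so 5 makes it augmented.

augmented third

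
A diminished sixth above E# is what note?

C

A sixth above E lands on the letter C.
A diminished sixth spans 7 semitones, so E# moves to pitch class 0. On the letter C that is C.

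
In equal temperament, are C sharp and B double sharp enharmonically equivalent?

Yes

C# is pitch class 1; B## is pitch class 1.
All spellings map to pitch class 1, so they are enharmonically equivalent.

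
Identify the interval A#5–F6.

diminished sixth

Counting letters A–B–C–D–E–F gives a sixth.
A#→F = 7 semitones, 2 narrower than the major sixth (9), so diminished.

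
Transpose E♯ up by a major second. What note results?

F##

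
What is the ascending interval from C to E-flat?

The letter names run C→E, a span of 2 letter steps, so the interval is some kind of third.
C to Eb is 3 semitones. A major third is 4, so 3 makes it minor.

minor third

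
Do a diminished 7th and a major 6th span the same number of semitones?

A diminished seventh spans 9 semitones; a major sixth spans 9.
They are enharmonically equivalent.

Yes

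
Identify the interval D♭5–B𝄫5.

minor sixth

The letter names run D→B, a span of 5 letter steps, so the interval is some kind of sixth.
Db to Bbb is 8 semitones. A major sixth is 9, so 8 makes it minor.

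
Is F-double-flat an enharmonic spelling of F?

Fbb is pitch class 3; F is pitch class 5.
The pitch classes differ (3 vs. 5), so they are not enharmonic equivalents.

No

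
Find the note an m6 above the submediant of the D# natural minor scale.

G

The submediant of D# natural minor is B.
A minor sixth (8 semitones) above B lands on the letter G, giving G.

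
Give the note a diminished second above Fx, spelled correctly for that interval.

G

A second above F lands on the letter G.
A diminished second spans 0 semitones, so F## moves to pitch class 7. On the letter G that is G.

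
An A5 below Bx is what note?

E#

B down a perfect fifth is E, so the target letter is E.
From B##, an augmented fifth is 8 semitones down: E#.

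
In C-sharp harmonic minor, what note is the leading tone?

B#

Degree 7 takes the letter 6 steps above C, which is B.
In harmonic minor, degree 7 sits 11 semitones above the tonic. C# + 11 semitones is pitch class 0, spelled on B as B#.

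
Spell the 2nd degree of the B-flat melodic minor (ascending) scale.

The Bb melodic minor (ascending) scale runs Bb C Db Eb F G A.
Degree 2 is C.

C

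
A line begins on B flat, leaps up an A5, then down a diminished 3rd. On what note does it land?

D##

An augmented fifth up from Bb is F# (letter F, 8 semitones up).
A diminished third down from F# is D## (letter D, 2 semitones down).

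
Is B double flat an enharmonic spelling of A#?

No

Bbb is pitch class 9; A# is pitch class 10.
The pitch classes differ (9 vs. 10), so they are not enharmonic equivalents.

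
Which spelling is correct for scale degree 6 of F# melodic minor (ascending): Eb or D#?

Each scale degree takes a distinct letter name. Degree 6 of a scale on F must use the letter D.
D# and Eb are enharmonically the same pitch, but only D# uses the letter D, so it is the correct spelling here.

D#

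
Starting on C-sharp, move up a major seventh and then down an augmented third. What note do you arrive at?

A major seventh up from C# is B# (letter B, 11 semitones up).
An augmented third down from B# is G (letter G, 5 semitones down).

G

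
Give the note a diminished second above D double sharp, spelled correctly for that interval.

E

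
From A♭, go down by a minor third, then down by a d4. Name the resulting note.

A minor third down from Ab is F (letter F, 3 semitones down).
A diminished fourth down from F is C# (letter C, 4 semitones down).

C#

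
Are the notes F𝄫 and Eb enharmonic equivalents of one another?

Fbb = pitch class 3 and Eb = pitch class 3 — the same pitch class, so they are enharmonic equivalents.

Yes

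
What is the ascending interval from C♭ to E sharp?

doubly augmented third

The letter names run C→E, a span of 2 letter steps, so the interval is some kind of third.
Cb to E# is 6 semitones. A major third is 4, so 6 makes it doubly augmented.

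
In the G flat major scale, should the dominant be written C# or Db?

Each scale degree takes a distinct letter name. Degree 5 of a scale on G must use the letter D.
Db and C# are enharmonically the same pitch, but only Db uses the letter D, so it is the correct spelling here.

Db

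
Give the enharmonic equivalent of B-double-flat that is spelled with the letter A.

A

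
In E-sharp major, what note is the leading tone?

Degree 7 takes the letter 6 steps above E, which is D.
In major, degree 7 sits 11 semitones above the tonic. E# + 11 semitones is pitch class 4, spelled on D as D##.

D##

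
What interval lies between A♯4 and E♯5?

The letter names run A→E, a span of 4 letter steps, so the interval is some kind of fifth.
A# to E# is 7 semitones. A perfect fifth is 7, so 7 makes it perfect.

perfect fifth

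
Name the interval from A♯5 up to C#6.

minor third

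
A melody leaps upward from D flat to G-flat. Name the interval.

Counting letters D–E–F–G gives a fourth.
Db→Gb = 5 semitones, exactly the perfect fourth.

perfect fourth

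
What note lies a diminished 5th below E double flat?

Ab

A fifth below E lands on the letter A.
A diminished fifth spans 6 semitones, so Ebb moves to pitch class 8. On the letter A that is Ab.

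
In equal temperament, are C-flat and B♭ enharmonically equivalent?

No

Two spellings are enharmonically equivalent only if they share a pitch class.
Here Cb → 11, Bb → 10; 10 ≠ 11, so they are not.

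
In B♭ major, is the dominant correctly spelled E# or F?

F

Each scale degree takes a distinct letter name. Degree 5 of a scale on B must use the letter F.
F and E# are enharmonically the same pitch, but only F uses the letter F, so it is the correct spelling here.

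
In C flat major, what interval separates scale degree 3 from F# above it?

Scale degree 3 of Cb major is Eb.
Eb up to F#: letters E→F make it a second; 3 semitones makes it augmented.

augmented second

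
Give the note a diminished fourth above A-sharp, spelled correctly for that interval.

D

A up a perfect fourth is D, so the target letter is D.
From A#, a diminished fourth is 4 semitones up: D.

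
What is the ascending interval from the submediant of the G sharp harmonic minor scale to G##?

augmented third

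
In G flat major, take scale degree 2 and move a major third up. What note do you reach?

C

Scale degree 2 of Gb major is Ab.
A major third (4 semitones) above Ab lands on the letter C, giving C.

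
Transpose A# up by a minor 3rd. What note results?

C#

A up a major third is C#, so the target letter is C.
From A#, a minor third is 3 semitones up: C#.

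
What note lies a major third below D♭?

A third below D lands on the letter B.
A major third spans 4 semitones, so Db moves to pitch class 9. On the letter B that is Bbb.

Bbb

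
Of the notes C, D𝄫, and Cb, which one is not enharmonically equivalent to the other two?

In 12-tone equal temperament, enharmonic equivalents share a pitch class. C is pitch class 0; Dbb is pitch class 0; Cb is pitch class 11.
C and Dbb share pitch class 0, while Cb is pitch class 11.

Cb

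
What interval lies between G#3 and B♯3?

major third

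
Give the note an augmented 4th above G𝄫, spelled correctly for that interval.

Cb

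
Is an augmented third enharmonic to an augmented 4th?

An augmented third spans 5 semitones; an augmented fourth spans 6.
The spans differ, so they are not enharmonic equivalents.

No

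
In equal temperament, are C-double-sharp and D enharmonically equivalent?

C## is pitch class 2; D is pitch class 2.
All spellings map to pitch class 2, so they are enharmonically equivalent.

Yes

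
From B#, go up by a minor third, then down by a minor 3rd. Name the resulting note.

B#

A minor third up from B# is D# (letter D, 3 semitones up).
A minor third down from D# is B# (letter B, 3 semitones down).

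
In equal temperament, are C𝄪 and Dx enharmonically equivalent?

No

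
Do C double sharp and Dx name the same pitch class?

No

C## is pitch class 2; D## is pitch class 4.
The pitch classes differ (2 vs. 4), so they are not enharmonic equivalents.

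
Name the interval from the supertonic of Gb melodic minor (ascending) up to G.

The supertonic of Gb melodic minor (ascending) is Ab.
Ab up to G: letters A→G make it a seventh; 11 semitones makes it major.

major seventh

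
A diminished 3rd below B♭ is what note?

B down a major third is G, so the target letter is G.
From Bb, a diminished third is 2 semitones down: G#.

G#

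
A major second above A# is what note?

B#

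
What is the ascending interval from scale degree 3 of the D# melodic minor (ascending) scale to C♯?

Scale degree 3 of D# melodic minor (ascending) is F#.
F# up to C#: letters F→C make it a fifth; 7 semitones makes it perfect.

perfect fifth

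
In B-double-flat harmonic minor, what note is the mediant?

Dbb

Degree 3 takes the letter 2 steps above B, which is D.
In harmonic minor, degree 3 sits 3 semitones above the tonic. Bbb + 3 semitones is pitch class 0, spelled on D as Dbb.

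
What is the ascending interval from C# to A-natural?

Counting letters C–D–E–F–G–A gives a sixth.
C#→A = 8 semitones, 1 narrower than the major sixth (9), so minor.

minor sixth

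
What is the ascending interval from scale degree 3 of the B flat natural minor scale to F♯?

Scale degree 3 of Bb natural minor is Db.
Db up to F#: letters D→F make it a third; 5 semitones makes it augmented.

augmented third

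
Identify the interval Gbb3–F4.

augmented seventh

The letter names run G→F, a span of 6 letter steps, so the interval is some kind of seventh.
Gbb to F is 12 semitones. A major seventh is 11, so 12 makes it augmented.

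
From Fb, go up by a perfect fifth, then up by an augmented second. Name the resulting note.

D

A perfect fifth up from Fb is Cb (letter C, 7 semitones up).
An augmented second up from Cb is D (letter D, 3 semitones up).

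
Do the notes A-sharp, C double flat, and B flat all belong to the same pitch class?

A# is pitch class 10; Cbb is pitch class 10; Bb is pitch class 10.
All spellings map to pitch class 10, so they are enharmonically equivalent.

Yes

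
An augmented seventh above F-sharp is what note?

F up a major seventh is E, so the target letter is E.
From F#, an augmented seventh is 12 semitones up: E##.

E##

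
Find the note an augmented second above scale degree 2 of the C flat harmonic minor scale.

Scale degree 2 of Cb harmonic minor is Db.
An augmented second (3 semitones) above Db lands on the letter E, giving E.

E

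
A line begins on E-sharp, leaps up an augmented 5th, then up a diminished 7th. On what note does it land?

An augmented fifth up from E# is B## (letter B, 8 semitones up).
A diminished seventh up from B## is A# (letter A, 9 semitones up).

A#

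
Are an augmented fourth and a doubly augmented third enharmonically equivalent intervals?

An augmented fourth spans 6 semitones; a doubly augmented third spans 6.
They are enharmonically equivalent.

Yes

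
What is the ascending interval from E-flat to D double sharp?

doubly augmented seventh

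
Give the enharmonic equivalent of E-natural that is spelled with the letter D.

Plain D sits 2 semitones below E, so on the letter D the same pitch needs a double sharp: D##.

D##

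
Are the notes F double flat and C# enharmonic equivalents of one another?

Two spellings are enharmonically equivalent only if they share a pitch class.
Here Fbb → 3, C# → 1; 1 ≠ 3, so they are not.

No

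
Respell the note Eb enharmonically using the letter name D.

Plain D sits 1 semitone below Eb, so on the letter D the same pitch needs a sharp: D#.

D#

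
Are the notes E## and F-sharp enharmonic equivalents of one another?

Yes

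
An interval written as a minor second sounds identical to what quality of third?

doubly diminished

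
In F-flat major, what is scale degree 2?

The Fb major scale runs Fb Gb Ab Bbb Cb Db Eb.
Degree 2 is Gb.

Gb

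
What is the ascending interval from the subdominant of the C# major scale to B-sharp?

augmented fourth

The subdominant of C# major is F#.
F# up to B#: letters F→B make it a fourth; 6 semitones makes it augmented.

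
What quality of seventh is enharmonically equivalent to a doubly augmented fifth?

A doubly augmented fifth spans 9 semitones.
A seventh spanning 9 semitones is diminished (the major seventh is 11).

diminished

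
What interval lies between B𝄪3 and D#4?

diminished third

The letter names run B→D, a span of 2 letter steps, so the interval is some kind of third.
B## to D# is 2 semitones. A major third is 4, so 2 makes it diminished.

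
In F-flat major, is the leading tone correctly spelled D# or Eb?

Eb

Each scale degree takes a distinct letter name. Degree 7 of a scale on F must use the letter E.
Eb and D# are enharmonically the same pitch, but only Eb uses the letter E, so it is the correct spelling here.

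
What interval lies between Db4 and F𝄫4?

diminished third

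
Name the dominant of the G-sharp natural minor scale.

Degree 5 takes the letter 4 steps above G, which is D.
In natural minor, degree 5 sits 7 semitones above the tonic. G# + 7 semitones is pitch class 3, spelled on D as D#.

D#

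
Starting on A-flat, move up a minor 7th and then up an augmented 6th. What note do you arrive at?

A minor seventh up from Ab is Gb (letter G, 10 semitones up).
An augmented sixth up from Gb is E (letter E, 10 semitones up).

E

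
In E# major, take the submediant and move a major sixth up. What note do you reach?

A##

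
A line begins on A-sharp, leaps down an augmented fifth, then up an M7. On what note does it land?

C#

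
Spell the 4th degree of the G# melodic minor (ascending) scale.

The G# melodic minor (ascending) scale runs G# A# B C# D# E# F##.
Degree 4 is C#.

C#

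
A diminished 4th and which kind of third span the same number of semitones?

A diminished fourth spans 4 semitones.
A third spanning 4 semitones is major (the major third is 4).

major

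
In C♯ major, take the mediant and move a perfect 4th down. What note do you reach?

B#

The mediant of C# major is E#.
A perfect fourth (5 semitones) below E# lands on the letter B, giving B#.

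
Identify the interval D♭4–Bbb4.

minor sixth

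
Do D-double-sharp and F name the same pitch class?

No

Two spellings are enharmonically equivalent only if they share a pitch class.
Here D## → 4, F → 5; 4 ≠ 5, so they are not.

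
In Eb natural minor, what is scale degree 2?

The Eb natural minor scale runs Eb F Gb Ab Bb Cb Db.
Degree 2 is F.

F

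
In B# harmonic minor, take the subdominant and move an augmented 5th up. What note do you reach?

B##

The subdominant of B# harmonic minor is E#.
An augmented fifth (8 semitones) above E# lands on the letter B, giving B##.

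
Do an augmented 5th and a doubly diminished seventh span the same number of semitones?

An augmented fifth spans 8 semitones; a doubly diminished seventh spans 8.
They are enharmonically equivalent.

Yes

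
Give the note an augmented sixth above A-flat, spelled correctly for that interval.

A up a major sixth is F#, so the target letter is F.
From Ab, an augmented sixth is 10 semitones up: F#.

F#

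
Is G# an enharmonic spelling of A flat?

Yes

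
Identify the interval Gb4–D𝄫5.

Counting letters G–A–B–C–D gives a fifth.
Gb→Dbb = 6 semitones, 1 narrower than the perfect fifth (7), so diminished.

diminished fifth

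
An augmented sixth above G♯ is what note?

E##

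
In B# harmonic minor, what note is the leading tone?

The B# harmonic minor scale runs B# C## D# E# F## G# A##.
Degree 7 is A##.

A##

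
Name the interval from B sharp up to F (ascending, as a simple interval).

doubly diminished fifth

Counting letters B–C–D–E–F gives a fifth.
B#→F = 5 semitones, 2 narrower than the perfect fifth (7), so doubly diminished.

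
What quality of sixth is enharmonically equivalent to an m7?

A minor seventh spans 10 semitones.
A sixth spanning 10 semitones is augmented (the major sixth is 9).

augmented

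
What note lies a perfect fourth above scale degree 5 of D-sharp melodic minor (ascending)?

D#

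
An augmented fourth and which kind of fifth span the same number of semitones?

diminished

An augmented fourth spans 6 semitones.
A fifth spanning 6 semitones is diminished (the perfect fifth is 7).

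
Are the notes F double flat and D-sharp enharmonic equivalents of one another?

Yes

Fbb is pitch class 3; D# is pitch class 3.
All spellings map to pitch class 3, so they are enharmonically equivalent.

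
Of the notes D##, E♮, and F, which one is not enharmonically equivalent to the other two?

In 12-tone equal temperament, enharmonic equivalents share a pitch class. D## is pitch class 4; E is pitch class 4; F is pitch class 5.
D## and E share pitch class 4, while F is pitch class 5.

F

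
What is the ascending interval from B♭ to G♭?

minor sixth

The letter names run B→G, a span of 5 letter steps, so the interval is some kind of sixth.
Bb to Gb is 8 semitones. A major sixth is 9, so 8 makes it minor.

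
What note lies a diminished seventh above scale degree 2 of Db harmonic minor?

Dbb

Scale degree 2 of Db harmonic minor is Eb.
A diminished seventh (9 semitones) above Eb lands on the letter D, giving Dbb.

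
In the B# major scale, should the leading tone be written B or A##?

Each scale degree takes a distinct letter name. Degree 7 of a scale on B must use the letter A.
A## and B are enharmonically the same pitch, but only A## uses the letter A, so it is the correct spelling here.

A##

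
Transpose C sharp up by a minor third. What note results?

C up a major third is E, so the target letter is E.
From C#, a minor third is 3 semitones up: E.

E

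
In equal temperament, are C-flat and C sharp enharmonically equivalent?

No

Cb is pitch class 11; C# is pitch class 1.
The pitch classes differ (11 vs. 1), so they are not enharmonic equivalents.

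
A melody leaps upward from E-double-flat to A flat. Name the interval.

augmented fourth

Counting letters E–F–G–A gives a fourth.
Ebb→Ab = 6 semitones, 1 wider than the perfect fourth (5), so augmented.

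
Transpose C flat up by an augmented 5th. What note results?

G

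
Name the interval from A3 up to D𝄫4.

The letter names run A→D, a span of 3 letter steps, so the interval is some kind of fourth.
A to Dbb is 3 semitones. A perfect fourth is 5, so 3 makes it doubly diminished.

doubly diminished fourth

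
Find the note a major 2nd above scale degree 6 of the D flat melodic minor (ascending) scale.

C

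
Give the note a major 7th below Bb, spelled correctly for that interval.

B down a major seventh is C, so the target letter is C.
From Bb, a major seventh is 11 semitones down: Cb.

Cb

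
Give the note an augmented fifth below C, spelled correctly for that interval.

Fb

A fifth below C lands on the letter F.
An augmented fifth spans 8 semitones, so C moves to pitch class 4. On the letter F that is Fb.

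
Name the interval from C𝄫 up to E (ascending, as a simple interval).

The letter names run C→E, a span of 2 letter steps, so the interval is some kind of third.
Cbb to E is 6 semitones. A major third is 4, so 6 makes it doubly augmented.

doubly augmented third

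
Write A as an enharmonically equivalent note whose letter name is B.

Plain B sits 2 semitones above A, so on the letter B the same pitch needs a double flat: Bbb.

Bbb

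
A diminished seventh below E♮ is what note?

F##

E down a major seventh is F, so the target letter is F.
From E, a diminished seventh is 9 semitones down: F##.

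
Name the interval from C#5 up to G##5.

augmented fifth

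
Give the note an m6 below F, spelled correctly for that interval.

A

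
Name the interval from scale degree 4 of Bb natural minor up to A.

augmented fourth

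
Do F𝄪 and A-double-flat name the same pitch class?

F## = pitch class 7 and Abb = pitch class 7 — the same pitch class, so they are enharmonic equivalents.

Yes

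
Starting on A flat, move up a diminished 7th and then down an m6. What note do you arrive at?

Bbb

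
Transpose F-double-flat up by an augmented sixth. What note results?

Db

A sixth above F lands on the letter D.
An augmented sixth spans 10 semitones, so Fbb moves to pitch class 1. On the letter D that is Db.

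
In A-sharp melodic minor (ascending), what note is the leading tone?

G##

Degree 7 takes the letter 6 steps above A, which is G.
In melodic minor (ascending), degree 7 sits 11 semitones above the tonic. A# + 11 semitones is pitch class 9, spelled on G as G##.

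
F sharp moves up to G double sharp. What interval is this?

augmented second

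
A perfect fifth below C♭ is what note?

Fb

C down a perfect fifth is F, so the target letter is F.
From Cb, a perfect fifth is 7 semitones down: Fb.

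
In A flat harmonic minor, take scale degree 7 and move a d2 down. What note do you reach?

F##

Scale degree 7 of Ab harmonic minor is G.
A diminished second (0 semitones) below G lands on the letter F, giving F##.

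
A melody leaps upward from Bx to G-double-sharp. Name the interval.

minor sixth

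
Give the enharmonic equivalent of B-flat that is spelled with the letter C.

Plain C sits 2 semitones above Bb, so on the letter C the same pitch needs a double flat: Cbb.

Cbb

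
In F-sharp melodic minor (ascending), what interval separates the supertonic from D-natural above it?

diminished fifth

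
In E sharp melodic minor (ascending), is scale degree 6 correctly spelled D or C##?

C##

Each scale degree takes a distinct letter name. Degree 6 of a scale on E must use the letter C.
C## and D are enharmonically the same pitch, but only C## uses the letter C, so it is the correct spelling here.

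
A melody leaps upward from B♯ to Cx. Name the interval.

major second

Counting letters B–C gives a second.
B#→C## = 2 semitones, exactly the major second.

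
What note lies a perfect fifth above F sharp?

F up a perfect fifth is C, so the target letter is C.
From F#, a perfect fifth is 7 semitones up: C#.

C#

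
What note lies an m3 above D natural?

F

D up a major third is F#, so the target letter is F.
From D, a minor third is 3 semitones up: F.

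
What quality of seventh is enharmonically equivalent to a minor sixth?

doubly diminished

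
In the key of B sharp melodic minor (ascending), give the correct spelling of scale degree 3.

D#

The B# melodic minor (ascending) scale runs B# C## D# E# F## G## A##.
Degree 3 is D#.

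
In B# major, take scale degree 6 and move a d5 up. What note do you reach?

D#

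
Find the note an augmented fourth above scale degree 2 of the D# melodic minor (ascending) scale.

A##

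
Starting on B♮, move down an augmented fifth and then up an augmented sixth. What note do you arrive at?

C#

An augmented fifth down from B is Eb (letter E, 8 semitones down).
An augmented sixth up from Eb is C# (letter C, 10 semitones up).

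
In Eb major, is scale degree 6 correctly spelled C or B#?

Each scale degree takes a distinct letter name. Degree 6 of a scale on E must use the letter C.
C and B# are enharmonically the same pitch, but only C uses the letter C, so it is the correct spelling here.

C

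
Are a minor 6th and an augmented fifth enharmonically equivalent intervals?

A minor sixth spans 8 semitones; an augmented fifth spans 8.
They are enharmonically equivalent.

Yes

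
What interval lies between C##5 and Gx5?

perfect fifth

The letter names run C→G, a span of 4 letter steps, so the interval is some kind of fifth.
C## to G## is 7 semitones. A perfect fifth is 7, so 7 makes it perfect.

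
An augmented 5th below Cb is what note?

Fbb

A fifth below C lands on the letter F.
An augmented fifth spans 8 semitones, so Cb moves to pitch class 3. On the letter F that is Fbb.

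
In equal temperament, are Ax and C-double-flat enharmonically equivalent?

No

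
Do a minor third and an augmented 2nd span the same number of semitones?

Yes

A minor third spans 3 semitones; an augmented second spans 3.
They are enharmonically equivalent.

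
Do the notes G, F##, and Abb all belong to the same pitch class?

G is pitch class 7; F## is pitch class 7; Abb is pitch class 7.
All spellings map to pitch class 7, so they are enharmonically equivalent.

Yes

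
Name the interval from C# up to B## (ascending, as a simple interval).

augmented seventh

The letter names run C→B, a span of 6 letter steps, so the interval is some kind of seventh.
C# to B## is 12 semitones. A major seventh is 11, so 12 makes it augmented.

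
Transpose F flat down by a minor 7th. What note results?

A seventh below F lands on the letter G.
A minor seventh spans 10 semitones, so Fb moves to pitch class 6. On the letter G that is Gb.

Gb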